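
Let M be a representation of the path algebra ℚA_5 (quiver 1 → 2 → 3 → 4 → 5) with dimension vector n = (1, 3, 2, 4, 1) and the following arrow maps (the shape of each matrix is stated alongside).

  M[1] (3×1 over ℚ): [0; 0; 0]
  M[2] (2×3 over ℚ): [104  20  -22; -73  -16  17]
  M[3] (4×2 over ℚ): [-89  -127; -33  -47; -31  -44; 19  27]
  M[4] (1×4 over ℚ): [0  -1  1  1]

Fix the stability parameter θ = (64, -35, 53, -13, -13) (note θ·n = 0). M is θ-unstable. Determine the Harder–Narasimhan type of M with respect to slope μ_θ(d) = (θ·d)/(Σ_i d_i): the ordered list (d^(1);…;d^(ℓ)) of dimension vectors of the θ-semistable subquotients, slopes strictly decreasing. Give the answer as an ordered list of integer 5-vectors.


Via rank(M_{q-1}∘⋯∘M_p): M ≅ I[1,1], I[2,2], I[2,4], I[2,5], I[4,4]^2.
μ_θ-semistable layers: μ^(1)=64; μ^(2)=20; μ^(3)=9; μ^(4)=-13; μ^(5)=-35

((1, 0, 0, 0, 0); (0, 0, 1, 1, 0); (0, 0, 1, 1, 1); (0, 0, 0, 2, 0); (0, 3, 0, 0, 0))


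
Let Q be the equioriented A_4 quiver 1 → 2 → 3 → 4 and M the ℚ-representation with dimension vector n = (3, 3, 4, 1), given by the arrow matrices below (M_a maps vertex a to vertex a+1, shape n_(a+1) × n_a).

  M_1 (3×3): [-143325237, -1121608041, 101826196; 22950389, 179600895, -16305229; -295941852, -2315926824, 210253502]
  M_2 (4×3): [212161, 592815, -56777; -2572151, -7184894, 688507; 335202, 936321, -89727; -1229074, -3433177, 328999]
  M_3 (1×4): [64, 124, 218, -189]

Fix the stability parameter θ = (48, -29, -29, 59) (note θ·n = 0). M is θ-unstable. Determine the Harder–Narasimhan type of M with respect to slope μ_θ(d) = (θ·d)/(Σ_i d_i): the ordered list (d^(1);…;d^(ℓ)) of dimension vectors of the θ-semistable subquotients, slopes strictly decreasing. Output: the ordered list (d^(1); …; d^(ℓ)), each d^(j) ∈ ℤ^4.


Barcode: M ≅ I[1,3]^2, I[1,4], I[3,3]. HN layers by μ_θ (3 steps, strictly decreasing):
  μ^(1)=59; μ^(2)=-10/3; μ^(3)=-29

((0, 0, 0, 1); (3, 3, 3, 0); (0, 0, 1, 0))


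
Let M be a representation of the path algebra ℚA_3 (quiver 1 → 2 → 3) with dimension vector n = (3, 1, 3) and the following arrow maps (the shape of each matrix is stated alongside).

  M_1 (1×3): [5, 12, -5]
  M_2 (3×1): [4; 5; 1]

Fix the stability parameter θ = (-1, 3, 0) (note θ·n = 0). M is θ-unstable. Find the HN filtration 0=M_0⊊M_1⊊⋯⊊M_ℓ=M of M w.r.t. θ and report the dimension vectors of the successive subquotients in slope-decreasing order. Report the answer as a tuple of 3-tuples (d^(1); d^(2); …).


Via rank(M_{q-1}∘⋯∘M_p): M ≅ I[1,1]^2, I[1,3], I[3,3]^2.
μ_θ-semistable layers: μ^(1)=3/2; μ^(2)=0; μ^(3)=-1

((0, 1, 1); (0, 0, 2); (3, 0, 0))


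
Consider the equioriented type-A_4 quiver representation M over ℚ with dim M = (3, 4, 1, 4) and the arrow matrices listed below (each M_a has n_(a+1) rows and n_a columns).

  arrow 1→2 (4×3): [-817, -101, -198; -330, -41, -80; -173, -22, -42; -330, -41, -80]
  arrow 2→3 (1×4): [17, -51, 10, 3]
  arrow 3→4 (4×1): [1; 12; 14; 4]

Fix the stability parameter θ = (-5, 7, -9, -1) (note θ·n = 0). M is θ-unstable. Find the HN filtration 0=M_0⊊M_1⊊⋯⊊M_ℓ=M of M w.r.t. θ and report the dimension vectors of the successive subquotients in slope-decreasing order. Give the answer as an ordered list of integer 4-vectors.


Interval decomposition of M: I[1,1], I[1,2], I[1,4], I[2,2]^2, I[4,4]^3.
HN type (ℓ=3): μ^(1)=7; μ^(2)=-1; μ^(3)=-5

((0, 3, 0, 0); (0, 1, 1, 4); (3, 0, 0, 0))


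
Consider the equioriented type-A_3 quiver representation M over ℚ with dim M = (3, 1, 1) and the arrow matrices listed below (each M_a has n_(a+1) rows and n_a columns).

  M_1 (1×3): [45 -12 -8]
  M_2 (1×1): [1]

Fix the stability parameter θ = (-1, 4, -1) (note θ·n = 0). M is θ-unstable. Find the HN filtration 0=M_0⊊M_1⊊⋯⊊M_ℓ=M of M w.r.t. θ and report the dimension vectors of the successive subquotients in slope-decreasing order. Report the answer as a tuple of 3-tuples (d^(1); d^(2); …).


Interval decomposition of M: I[1,1]^2, I[1,3].
HN type (ℓ=2): μ^(1)=3/2; μ^(2)=-1

((0, 1, 1); (3, 0, 0))


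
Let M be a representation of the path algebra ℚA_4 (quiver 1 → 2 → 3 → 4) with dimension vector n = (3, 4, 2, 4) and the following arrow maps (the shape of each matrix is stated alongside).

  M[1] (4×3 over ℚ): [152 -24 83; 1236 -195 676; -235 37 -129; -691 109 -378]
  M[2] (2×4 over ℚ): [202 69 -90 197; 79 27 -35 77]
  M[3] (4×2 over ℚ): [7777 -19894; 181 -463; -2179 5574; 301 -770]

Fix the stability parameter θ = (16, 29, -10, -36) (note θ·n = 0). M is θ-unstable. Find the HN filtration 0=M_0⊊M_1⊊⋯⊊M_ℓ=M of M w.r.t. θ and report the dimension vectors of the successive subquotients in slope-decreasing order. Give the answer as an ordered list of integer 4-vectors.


Via rank(M_{q-1}∘⋯∘M_p): M ≅ I[1,2], I[1,4]^2, I[2,2], I[4,4]^2.
μ_θ-semistable layers: μ^(1)=29; μ^(2)=16; μ^(3)=-1/4; μ^(4)=-36

((0, 2, 0, 0); (1, 0, 0, 0); (2, 2, 2, 2); (0, 0, 0, 2))


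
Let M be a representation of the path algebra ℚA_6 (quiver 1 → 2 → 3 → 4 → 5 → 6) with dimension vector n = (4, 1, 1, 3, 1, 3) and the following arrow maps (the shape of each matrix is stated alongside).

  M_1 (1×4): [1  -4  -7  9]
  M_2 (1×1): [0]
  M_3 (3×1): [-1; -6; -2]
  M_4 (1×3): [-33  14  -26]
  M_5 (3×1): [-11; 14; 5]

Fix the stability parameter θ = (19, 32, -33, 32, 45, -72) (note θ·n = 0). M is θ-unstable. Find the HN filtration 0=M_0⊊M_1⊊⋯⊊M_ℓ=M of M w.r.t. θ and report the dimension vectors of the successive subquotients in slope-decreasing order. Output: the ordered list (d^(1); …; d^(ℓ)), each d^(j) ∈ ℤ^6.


Interval decomposition of M: I[1,1]^3, I[1,2], I[3,6], I[4,4]^2, I[6,6]^2.
HN type (ℓ=5): μ^(1)=32; μ^(2)=19; μ^(3)=5/3; μ^(4)=-33; μ^(5)=-72

((0, 1, 0, 2, 0, 0); (4, 0, 0, 0, 0, 0); (0, 0, 0, 1, 1, 1); (0, 0, 1, 0, 0, 0); (0, 0, 0, 0, 0, 2))


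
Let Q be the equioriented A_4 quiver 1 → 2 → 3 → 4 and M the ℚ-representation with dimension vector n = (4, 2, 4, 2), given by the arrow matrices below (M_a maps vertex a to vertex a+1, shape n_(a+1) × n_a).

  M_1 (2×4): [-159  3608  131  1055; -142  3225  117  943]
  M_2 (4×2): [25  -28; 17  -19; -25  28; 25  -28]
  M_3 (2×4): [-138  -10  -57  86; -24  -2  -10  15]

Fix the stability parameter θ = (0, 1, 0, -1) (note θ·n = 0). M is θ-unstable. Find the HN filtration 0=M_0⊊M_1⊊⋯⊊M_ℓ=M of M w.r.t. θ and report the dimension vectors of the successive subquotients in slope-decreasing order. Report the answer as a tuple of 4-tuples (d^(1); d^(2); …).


Interval decomposition of M: I[1,1]^2, I[1,3], I[1,4], I[3,3], I[3,4].
HN type (ℓ=3): μ^(1)=1/2; μ^(2)=0; μ^(3)=-1/2

((0, 1, 1, 0); (4, 1, 2, 1); (0, 0, 1, 1))


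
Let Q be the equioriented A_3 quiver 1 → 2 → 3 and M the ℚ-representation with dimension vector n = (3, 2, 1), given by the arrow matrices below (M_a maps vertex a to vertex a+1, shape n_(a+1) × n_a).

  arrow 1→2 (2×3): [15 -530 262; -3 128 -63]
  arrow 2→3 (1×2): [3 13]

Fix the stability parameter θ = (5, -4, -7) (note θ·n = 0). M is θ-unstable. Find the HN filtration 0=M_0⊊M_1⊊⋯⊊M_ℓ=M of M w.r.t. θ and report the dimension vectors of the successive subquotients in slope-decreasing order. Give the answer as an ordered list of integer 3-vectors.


Via rank(M_{q-1}∘⋯∘M_p): M ≅ I[1,1], I[1,2], I[1,3].
μ_θ-semistable layers: μ^(1)=5; μ^(2)=1/2; μ^(3)=-2

((1, 0, 0); (1, 1, 0); (1, 1, 1))


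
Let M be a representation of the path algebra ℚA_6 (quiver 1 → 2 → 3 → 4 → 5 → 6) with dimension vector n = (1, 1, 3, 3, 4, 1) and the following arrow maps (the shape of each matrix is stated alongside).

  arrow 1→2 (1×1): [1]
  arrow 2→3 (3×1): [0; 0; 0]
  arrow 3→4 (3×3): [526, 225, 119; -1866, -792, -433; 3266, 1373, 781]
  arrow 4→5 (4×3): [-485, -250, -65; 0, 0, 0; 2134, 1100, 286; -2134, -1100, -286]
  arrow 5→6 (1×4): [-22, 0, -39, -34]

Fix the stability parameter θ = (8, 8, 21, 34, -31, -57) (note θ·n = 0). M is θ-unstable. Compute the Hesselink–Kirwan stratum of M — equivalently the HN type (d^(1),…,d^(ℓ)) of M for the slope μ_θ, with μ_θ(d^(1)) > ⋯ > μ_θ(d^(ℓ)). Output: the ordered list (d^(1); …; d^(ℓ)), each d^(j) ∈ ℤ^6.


Barcode: M ≅ I[1,2], I[3,4]^2, I[3,5], I[5,5]^2, I[5,6]. HN layers by μ_θ (5 steps, strictly decreasing):
  μ^(1)=34; μ^(2)=21; μ^(3)=8; μ^(4)=-31; μ^(5)=-44

((0, 0, 0, 2, 0, 0); (0, 0, 2, 0, 0, 0); (1, 1, 1, 1, 1, 0); (0, 0, 0, 0, 2, 0); (0, 0, 0, 0, 1, 1))


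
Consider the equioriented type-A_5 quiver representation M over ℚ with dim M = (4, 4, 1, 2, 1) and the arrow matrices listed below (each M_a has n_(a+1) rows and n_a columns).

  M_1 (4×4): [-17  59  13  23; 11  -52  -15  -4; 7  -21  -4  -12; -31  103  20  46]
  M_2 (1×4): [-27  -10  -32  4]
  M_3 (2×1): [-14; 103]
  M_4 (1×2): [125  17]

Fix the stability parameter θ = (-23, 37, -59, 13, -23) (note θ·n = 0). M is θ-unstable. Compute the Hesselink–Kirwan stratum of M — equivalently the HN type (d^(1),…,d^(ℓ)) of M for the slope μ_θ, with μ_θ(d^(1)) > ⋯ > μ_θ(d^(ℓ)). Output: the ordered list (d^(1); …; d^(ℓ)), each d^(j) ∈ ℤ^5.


Interval decomposition of M: I[1,1], I[1,2]^2, I[1,5], I[2,2], I[4,4].
HN type (ℓ=5): μ^(1)=37; μ^(2)=13; μ^(3)=-5; μ^(4)=-11; μ^(5)=-23

((0, 3, 0, 0, 0); (0, 0, 0, 1, 0); (0, 0, 0, 1, 1); (0, 1, 1, 0, 0); (4, 0, 0, 0, 0))


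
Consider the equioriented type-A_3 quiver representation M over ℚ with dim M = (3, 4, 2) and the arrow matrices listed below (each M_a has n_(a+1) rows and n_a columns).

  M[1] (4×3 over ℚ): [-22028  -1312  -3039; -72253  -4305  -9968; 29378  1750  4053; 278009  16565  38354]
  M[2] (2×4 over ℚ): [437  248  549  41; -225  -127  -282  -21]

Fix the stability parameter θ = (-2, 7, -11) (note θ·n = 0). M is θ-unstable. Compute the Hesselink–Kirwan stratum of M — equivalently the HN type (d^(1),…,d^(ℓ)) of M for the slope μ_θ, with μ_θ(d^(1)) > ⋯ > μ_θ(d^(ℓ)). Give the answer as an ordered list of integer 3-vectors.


Via rank(M_{q-1}∘⋯∘M_p): M ≅ I[1,1], I[1,3]^2, I[2,2]^2.
μ_θ-semistable layers: μ^(1)=7; μ^(2)=-2

((0, 2, 0); (3, 2, 2))


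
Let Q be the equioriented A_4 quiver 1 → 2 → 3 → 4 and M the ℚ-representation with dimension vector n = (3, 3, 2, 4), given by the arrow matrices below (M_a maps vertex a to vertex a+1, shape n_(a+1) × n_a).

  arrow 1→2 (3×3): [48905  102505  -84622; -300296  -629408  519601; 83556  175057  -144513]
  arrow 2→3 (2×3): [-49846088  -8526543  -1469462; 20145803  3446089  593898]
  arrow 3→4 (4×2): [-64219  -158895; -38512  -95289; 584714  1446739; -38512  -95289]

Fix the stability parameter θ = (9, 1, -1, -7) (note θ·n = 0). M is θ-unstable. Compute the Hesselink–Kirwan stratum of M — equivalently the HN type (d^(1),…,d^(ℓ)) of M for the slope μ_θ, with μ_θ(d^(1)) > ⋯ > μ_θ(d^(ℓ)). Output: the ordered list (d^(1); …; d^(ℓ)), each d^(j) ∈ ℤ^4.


Interval decomposition of M: I[1,2], I[1,4]^2, I[4,4]^2.
HN type (ℓ=3): μ^(1)=5; μ^(2)=1/2; μ^(3)=-7

((1, 1, 0, 0); (2, 2, 2, 2); (0, 0, 0, 2))


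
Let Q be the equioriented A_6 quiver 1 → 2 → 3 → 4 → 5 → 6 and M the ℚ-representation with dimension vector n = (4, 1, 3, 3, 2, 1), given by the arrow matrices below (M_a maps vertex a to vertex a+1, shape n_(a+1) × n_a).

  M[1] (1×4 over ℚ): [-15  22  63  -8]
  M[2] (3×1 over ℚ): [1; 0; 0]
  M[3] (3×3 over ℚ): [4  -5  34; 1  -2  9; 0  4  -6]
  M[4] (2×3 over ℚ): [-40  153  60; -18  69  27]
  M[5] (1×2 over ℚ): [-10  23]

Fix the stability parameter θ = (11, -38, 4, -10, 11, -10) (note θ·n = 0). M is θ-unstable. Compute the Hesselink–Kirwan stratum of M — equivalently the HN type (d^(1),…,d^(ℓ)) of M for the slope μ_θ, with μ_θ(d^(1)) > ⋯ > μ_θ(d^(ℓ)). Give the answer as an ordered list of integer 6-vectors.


Via rank(M_{q-1}∘⋯∘M_p): M ≅ I[1,1]^3, I[1,6], I[3,4], I[3,5].
μ_θ-semistable layers: μ^(1)=11; μ^(2)=1/2; μ^(3)=-3; μ^(4)=-27/2

((3, 0, 0, 0, 1, 0); (0, 0, 0, 0, 1, 1); (0, 0, 3, 3, 0, 0); (1, 1, 0, 0, 0, 0))


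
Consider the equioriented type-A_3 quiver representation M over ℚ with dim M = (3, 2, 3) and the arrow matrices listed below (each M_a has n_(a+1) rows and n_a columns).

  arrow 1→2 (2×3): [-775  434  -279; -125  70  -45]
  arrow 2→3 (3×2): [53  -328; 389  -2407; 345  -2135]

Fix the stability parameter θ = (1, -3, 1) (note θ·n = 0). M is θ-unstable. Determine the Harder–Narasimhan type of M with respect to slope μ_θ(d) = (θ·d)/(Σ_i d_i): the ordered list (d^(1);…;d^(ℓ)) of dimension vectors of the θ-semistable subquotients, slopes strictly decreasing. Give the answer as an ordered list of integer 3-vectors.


Barcode: M ≅ I[1,1]^2, I[1,3], I[2,3], I[3,3]. HN layers by μ_θ (3 steps, strictly decreasing):
  μ^(1)=1; μ^(2)=-1; μ^(3)=-3

((2, 0, 3); (1, 1, 0); (0, 1, 0))


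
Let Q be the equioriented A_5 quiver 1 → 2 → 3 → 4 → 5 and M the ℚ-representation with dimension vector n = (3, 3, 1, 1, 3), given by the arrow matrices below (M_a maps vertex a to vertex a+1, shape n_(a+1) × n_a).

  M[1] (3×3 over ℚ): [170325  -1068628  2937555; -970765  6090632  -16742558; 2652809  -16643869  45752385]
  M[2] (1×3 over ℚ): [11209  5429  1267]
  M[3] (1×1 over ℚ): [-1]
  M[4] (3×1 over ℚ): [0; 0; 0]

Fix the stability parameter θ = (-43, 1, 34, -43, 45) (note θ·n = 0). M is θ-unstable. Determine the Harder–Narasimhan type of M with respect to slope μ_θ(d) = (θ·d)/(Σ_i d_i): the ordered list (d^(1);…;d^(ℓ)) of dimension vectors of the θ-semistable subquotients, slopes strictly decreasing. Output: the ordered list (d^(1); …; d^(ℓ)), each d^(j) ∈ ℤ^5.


Via rank(M_{q-1}∘⋯∘M_p): M ≅ I[1,2]^2, I[1,4], I[5,5]^3.
μ_θ-semistable layers: μ^(1)=45; μ^(2)=1; μ^(3)=-8/3; μ^(4)=-43

((0, 0, 0, 0, 3); (0, 2, 0, 0, 0); (0, 1, 1, 1, 0); (3, 0, 0, 0, 0))


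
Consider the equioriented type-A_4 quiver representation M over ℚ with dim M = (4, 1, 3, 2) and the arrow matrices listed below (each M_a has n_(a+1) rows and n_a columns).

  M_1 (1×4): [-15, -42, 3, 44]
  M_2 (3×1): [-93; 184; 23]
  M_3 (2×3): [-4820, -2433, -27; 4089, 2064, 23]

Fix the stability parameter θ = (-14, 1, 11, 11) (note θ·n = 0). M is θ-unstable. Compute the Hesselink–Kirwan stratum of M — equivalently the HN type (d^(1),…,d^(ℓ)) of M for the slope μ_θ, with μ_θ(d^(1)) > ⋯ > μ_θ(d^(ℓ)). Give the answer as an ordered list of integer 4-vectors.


Interval decomposition of M: I[1,1]^3, I[1,4], I[3,3], I[3,4].
HN type (ℓ=3): μ^(1)=11; μ^(2)=1; μ^(3)=-14

((0, 0, 3, 2); (0, 1, 0, 0); (4, 0, 0, 0))


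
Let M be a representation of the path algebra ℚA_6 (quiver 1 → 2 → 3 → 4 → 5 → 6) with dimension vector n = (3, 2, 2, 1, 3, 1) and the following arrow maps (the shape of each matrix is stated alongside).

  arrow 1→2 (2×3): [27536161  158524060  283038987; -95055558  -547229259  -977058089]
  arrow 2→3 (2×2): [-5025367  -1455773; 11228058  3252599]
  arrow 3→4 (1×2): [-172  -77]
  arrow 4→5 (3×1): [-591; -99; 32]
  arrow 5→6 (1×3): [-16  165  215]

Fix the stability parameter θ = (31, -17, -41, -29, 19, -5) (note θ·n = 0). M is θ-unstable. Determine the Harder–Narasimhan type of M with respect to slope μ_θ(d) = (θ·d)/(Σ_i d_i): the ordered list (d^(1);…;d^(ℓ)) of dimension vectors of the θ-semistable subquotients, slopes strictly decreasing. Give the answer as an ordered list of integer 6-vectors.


Barcode: M ≅ I[1,1], I[1,3], I[1,6], I[5,5]^2. HN layers by μ_θ (5 steps, strictly decreasing):
  μ^(1)=31; μ^(2)=19; μ^(3)=7; μ^(4)=-9; μ^(5)=-14

((1, 0, 0, 0, 0, 0); (0, 0, 0, 0, 2, 0); (0, 0, 0, 0, 1, 1); (1, 1, 1, 0, 0, 0); (1, 1, 1, 1, 0, 0))


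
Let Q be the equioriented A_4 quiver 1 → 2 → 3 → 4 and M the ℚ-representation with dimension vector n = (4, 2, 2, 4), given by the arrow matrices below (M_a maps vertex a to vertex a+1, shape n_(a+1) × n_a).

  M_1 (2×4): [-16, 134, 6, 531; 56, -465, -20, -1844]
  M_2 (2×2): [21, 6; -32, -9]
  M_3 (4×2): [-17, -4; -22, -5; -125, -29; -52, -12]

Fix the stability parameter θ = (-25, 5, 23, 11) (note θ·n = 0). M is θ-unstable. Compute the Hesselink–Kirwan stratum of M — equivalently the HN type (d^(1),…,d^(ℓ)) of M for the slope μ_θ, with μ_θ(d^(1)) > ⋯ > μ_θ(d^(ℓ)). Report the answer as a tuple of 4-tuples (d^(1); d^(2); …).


Via rank(M_{q-1}∘⋯∘M_p): M ≅ I[1,1]^2, I[1,4]^2, I[4,4]^2.
μ_θ-semistable layers: μ^(1)=17; μ^(2)=11; μ^(3)=5; μ^(4)=-25

((0, 0, 2, 2); (0, 0, 0, 2); (0, 2, 0, 0); (4, 0, 0, 0))


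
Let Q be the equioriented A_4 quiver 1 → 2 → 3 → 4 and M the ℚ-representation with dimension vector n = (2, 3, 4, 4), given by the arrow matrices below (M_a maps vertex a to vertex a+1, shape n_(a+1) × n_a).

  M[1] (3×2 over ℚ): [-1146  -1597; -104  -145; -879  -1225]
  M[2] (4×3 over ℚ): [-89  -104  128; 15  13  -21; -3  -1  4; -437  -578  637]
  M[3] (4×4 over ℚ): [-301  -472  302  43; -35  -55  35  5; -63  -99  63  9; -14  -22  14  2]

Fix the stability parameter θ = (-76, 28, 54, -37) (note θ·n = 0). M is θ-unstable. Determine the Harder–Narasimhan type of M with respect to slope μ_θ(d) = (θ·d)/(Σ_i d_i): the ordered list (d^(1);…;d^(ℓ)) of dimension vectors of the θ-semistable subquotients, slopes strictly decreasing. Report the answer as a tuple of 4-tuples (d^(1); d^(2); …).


Via rank(M_{q-1}∘⋯∘M_p): M ≅ I[1,3], I[1,4], I[2,3], I[3,4], I[4,4]^2.
μ_θ-semistable layers: μ^(1)=54; μ^(2)=28; μ^(3)=15; μ^(4)=17/2; μ^(5)=-37; μ^(6)=-76

((0, 0, 2, 0); (0, 2, 0, 0); (0, 1, 1, 1); (0, 0, 1, 1); (0, 0, 0, 2); (2, 0, 0, 0))


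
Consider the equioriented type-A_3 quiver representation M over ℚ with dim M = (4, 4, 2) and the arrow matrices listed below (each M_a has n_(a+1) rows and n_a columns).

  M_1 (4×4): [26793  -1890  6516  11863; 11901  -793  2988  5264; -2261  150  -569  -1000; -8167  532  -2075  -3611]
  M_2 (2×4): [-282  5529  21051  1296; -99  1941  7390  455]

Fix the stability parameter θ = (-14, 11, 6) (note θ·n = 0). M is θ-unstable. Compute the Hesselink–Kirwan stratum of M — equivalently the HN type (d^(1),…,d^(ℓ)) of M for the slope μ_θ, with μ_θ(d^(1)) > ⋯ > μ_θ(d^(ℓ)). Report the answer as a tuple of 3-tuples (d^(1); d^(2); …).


Barcode: M ≅ I[1,2]^2, I[1,3]^2. HN layers by μ_θ (3 steps, strictly decreasing):
  μ^(1)=11; μ^(2)=17/2; μ^(3)=-14

((0, 2, 0); (0, 2, 2); (4, 0, 0))


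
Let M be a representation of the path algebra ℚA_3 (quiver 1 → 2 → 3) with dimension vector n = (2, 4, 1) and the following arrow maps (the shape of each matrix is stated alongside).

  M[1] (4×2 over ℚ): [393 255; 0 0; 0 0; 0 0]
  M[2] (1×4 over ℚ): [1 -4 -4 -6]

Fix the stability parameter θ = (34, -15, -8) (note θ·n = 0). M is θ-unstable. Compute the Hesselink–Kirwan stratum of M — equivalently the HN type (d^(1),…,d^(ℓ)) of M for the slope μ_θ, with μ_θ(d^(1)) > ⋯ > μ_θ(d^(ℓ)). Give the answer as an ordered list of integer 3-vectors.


Interval decomposition of M: I[1,1], I[1,3], I[2,2]^3.
HN type (ℓ=3): μ^(1)=34; μ^(2)=11/3; μ^(3)=-15

((1, 0, 0); (1, 1, 1); (0, 3, 0))


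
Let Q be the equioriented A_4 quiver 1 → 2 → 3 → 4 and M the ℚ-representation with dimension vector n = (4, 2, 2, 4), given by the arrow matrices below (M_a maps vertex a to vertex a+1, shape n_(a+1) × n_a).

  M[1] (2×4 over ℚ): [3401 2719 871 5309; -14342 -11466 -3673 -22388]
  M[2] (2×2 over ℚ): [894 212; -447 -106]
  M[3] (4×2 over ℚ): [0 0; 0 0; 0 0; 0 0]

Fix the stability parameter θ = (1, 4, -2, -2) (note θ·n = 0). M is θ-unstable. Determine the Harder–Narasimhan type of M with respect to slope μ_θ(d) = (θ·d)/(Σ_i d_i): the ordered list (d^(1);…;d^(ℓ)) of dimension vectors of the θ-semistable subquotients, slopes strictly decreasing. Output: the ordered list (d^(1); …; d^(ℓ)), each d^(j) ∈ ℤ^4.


Barcode: M ≅ I[1,1]^2, I[1,2], I[1,3], I[3,3], I[4,4]^4. HN layers by μ_θ (3 steps, strictly decreasing):
  μ^(1)=4; μ^(2)=1; μ^(3)=-2

((0, 1, 0, 0); (4, 1, 1, 0); (0, 0, 1, 4))


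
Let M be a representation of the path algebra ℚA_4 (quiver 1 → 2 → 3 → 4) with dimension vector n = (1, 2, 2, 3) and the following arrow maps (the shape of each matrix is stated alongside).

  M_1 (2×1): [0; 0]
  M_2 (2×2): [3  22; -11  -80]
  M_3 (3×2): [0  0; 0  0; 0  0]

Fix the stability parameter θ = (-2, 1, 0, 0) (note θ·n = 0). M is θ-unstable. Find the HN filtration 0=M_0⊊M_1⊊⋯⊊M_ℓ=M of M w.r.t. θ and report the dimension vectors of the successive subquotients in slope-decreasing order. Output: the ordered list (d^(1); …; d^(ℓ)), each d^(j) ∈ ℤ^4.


Barcode: M ≅ I[1,1], I[2,3]^2, I[4,4]^3. HN layers by μ_θ (3 steps, strictly decreasing):
  μ^(1)=1/2; μ^(2)=0; μ^(3)=-2

((0, 2, 2, 0); (0, 0, 0, 3); (1, 0, 0, 0))


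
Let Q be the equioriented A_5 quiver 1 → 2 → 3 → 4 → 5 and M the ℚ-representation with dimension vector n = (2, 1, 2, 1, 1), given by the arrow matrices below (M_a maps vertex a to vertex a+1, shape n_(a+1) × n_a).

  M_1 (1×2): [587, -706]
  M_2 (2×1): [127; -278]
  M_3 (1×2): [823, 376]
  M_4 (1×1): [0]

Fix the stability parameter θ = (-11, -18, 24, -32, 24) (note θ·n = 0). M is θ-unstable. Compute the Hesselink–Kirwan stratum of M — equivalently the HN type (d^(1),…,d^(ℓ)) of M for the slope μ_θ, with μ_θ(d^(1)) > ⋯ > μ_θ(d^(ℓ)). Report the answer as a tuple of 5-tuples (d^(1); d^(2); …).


Via rank(M_{q-1}∘⋯∘M_p): M ≅ I[1,1], I[1,4], I[3,3], I[5,5].
μ_θ-semistable layers: μ^(1)=24; μ^(2)=-4; μ^(3)=-11; μ^(4)=-29/2

((0, 0, 1, 0, 1); (0, 0, 1, 1, 0); (1, 0, 0, 0, 0); (1, 1, 0, 0, 0))


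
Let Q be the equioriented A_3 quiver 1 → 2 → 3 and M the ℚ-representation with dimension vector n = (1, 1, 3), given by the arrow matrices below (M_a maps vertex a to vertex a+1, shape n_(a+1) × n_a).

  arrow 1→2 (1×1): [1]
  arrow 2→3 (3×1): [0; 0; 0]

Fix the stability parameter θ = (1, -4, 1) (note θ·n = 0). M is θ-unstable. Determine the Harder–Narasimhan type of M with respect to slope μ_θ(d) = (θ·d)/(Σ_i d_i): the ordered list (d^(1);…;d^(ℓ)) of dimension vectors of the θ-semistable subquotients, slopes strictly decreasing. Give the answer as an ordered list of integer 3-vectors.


Barcode: M ≅ I[1,2], I[3,3]^3. HN layers by μ_θ (2 steps, strictly decreasing):
  μ^(1)=1; μ^(2)=-3/2

((0, 0, 3); (1, 1, 0))


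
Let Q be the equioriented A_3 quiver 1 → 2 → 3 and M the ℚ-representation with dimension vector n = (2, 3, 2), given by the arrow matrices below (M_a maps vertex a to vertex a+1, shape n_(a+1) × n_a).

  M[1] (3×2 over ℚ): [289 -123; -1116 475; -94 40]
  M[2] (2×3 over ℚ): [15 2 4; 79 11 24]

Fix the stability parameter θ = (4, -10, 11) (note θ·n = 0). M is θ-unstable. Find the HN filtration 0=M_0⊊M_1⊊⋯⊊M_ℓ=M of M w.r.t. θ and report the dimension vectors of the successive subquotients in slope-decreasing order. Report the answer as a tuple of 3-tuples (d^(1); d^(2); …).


Via rank(M_{q-1}∘⋯∘M_p): M ≅ I[1,3]^2, I[2,2].
μ_θ-semistable layers: μ^(1)=11; μ^(2)=-3; μ^(3)=-10

((0, 0, 2); (2, 2, 0); (0, 1, 0))


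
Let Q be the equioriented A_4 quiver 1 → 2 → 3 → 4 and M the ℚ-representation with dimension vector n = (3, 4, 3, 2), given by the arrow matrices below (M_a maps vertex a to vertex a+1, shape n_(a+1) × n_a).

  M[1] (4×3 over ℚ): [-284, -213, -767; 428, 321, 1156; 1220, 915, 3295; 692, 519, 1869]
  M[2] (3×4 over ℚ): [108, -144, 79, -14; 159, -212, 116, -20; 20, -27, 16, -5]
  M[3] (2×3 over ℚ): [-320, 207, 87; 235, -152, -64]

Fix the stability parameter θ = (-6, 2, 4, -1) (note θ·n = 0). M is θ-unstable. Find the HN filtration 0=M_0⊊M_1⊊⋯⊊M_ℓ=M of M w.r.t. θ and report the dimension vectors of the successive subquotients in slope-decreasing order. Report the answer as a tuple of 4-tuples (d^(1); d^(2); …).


Interval decomposition of M: I[1,1], I[1,4]^2, I[2,2], I[2,3].
HN type (ℓ=4): μ^(1)=4; μ^(2)=2; μ^(3)=5/3; μ^(4)=-6

((0, 0, 1, 0); (0, 2, 0, 0); (0, 2, 2, 2); (3, 0, 0, 0))


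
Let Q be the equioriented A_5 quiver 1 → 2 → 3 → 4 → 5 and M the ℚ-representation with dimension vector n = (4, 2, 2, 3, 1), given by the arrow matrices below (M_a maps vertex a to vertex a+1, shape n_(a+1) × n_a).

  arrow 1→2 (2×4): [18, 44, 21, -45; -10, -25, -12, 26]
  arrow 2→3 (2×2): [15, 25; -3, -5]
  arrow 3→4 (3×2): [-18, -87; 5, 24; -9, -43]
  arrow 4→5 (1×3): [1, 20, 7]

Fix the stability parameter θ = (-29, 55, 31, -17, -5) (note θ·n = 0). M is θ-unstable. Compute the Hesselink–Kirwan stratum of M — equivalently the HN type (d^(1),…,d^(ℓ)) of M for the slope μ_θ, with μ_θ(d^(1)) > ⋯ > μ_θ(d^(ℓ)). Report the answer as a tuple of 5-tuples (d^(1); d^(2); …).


Barcode: M ≅ I[1,1]^2, I[1,2], I[1,5], I[3,4], I[4,4]. HN layers by μ_θ (5 steps, strictly decreasing):
  μ^(1)=55; μ^(2)=16; μ^(3)=7; μ^(4)=-17; μ^(5)=-29

((0, 1, 0, 0, 0); (0, 1, 1, 1, 1); (0, 0, 1, 1, 0); (0, 0, 0, 1, 0); (4, 0, 0, 0, 0))


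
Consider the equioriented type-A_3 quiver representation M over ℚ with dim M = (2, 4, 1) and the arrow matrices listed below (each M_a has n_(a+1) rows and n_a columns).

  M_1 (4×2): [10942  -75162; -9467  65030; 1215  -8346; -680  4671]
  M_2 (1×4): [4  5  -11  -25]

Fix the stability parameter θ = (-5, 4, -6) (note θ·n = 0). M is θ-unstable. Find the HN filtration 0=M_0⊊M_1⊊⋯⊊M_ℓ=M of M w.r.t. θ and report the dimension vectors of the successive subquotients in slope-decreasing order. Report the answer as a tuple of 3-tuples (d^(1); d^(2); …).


Barcode: M ≅ I[1,2], I[1,3], I[2,2]^2. HN layers by μ_θ (3 steps, strictly decreasing):
  μ^(1)=4; μ^(2)=-1; μ^(3)=-5

((0, 3, 0); (0, 1, 1); (2, 0, 0))


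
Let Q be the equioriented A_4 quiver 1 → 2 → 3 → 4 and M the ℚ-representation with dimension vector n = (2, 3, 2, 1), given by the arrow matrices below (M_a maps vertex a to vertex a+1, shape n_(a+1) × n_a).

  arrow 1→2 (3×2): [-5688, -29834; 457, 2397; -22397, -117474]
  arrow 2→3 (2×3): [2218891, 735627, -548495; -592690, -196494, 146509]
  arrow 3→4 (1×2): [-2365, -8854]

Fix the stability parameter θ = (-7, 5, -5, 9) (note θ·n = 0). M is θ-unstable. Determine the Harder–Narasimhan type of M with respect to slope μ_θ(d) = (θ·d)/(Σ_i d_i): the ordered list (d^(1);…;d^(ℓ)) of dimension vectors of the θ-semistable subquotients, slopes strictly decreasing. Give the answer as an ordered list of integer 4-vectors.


Interval decomposition of M: I[1,3], I[1,4], I[2,2].
HN type (ℓ=4): μ^(1)=9; μ^(2)=5; μ^(3)=0; μ^(4)=-7

((0, 0, 0, 1); (0, 1, 0, 0); (0, 2, 2, 0); (2, 0, 0, 0))


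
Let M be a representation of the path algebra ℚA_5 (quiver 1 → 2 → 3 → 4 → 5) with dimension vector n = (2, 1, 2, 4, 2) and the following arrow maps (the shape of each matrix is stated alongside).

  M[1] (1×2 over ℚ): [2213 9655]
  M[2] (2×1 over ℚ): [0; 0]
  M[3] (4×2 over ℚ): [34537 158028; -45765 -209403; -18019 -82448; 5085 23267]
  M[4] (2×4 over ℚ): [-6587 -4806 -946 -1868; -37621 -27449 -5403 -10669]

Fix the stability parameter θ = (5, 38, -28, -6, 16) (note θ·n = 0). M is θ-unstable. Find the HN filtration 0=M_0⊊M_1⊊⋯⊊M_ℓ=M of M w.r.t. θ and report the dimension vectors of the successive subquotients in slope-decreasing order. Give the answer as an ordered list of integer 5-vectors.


Barcode: M ≅ I[1,1], I[1,2], I[3,4], I[3,5], I[4,4], I[4,5]. HN layers by μ_θ (5 steps, strictly decreasing):
  μ^(1)=38; μ^(2)=16; μ^(3)=5; μ^(4)=-6; μ^(5)=-28

((0, 1, 0, 0, 0); (0, 0, 0, 0, 2); (2, 0, 0, 0, 0); (0, 0, 0, 4, 0); (0, 0, 2, 0, 0))


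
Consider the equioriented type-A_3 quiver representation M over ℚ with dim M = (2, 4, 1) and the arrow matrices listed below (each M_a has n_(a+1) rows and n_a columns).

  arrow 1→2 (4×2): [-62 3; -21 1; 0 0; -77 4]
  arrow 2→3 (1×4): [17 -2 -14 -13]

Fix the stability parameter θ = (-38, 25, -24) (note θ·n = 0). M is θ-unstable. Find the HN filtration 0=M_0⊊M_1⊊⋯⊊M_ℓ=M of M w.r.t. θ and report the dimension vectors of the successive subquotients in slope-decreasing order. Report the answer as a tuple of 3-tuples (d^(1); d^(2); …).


Via rank(M_{q-1}∘⋯∘M_p): M ≅ I[1,2], I[1,3], I[2,2]^2.
μ_θ-semistable layers: μ^(1)=25; μ^(2)=1/2; μ^(3)=-38

((0, 3, 0); (0, 1, 1); (2, 0, 0))


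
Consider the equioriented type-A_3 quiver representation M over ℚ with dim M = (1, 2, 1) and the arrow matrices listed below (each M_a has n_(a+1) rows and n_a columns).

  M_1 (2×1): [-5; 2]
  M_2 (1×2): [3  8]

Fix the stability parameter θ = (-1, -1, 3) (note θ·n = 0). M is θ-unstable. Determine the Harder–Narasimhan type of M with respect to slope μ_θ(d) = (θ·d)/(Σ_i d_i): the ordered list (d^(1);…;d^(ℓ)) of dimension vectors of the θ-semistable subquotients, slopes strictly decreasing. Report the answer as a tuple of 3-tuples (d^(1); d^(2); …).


Interval decomposition of M: I[1,3], I[2,2].
HN type (ℓ=2): μ^(1)=3; μ^(2)=-1

((0, 0, 1); (1, 2, 0))


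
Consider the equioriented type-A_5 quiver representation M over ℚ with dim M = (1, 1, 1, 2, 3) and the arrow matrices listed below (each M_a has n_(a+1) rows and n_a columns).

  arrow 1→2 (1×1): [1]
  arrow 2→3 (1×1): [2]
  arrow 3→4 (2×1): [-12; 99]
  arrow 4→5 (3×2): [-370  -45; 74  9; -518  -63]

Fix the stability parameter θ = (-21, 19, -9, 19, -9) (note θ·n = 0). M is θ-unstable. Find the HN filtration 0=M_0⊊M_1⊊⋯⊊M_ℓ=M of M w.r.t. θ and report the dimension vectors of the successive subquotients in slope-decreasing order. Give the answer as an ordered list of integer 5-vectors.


Interval decomposition of M: I[1,5], I[4,4], I[5,5]^2.
HN type (ℓ=4): μ^(1)=19; μ^(2)=5; μ^(3)=-9; μ^(4)=-21

((0, 0, 0, 1, 0); (0, 1, 1, 1, 1); (0, 0, 0, 0, 2); (1, 0, 0, 0, 0))


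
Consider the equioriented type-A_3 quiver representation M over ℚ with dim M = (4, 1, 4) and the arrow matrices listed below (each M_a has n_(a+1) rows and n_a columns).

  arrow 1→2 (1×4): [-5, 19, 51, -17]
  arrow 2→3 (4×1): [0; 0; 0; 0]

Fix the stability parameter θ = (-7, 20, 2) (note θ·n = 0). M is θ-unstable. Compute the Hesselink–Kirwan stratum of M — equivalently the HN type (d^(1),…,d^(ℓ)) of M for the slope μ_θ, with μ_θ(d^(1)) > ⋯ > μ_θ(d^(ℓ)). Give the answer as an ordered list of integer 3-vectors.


Barcode: M ≅ I[1,1]^3, I[1,2], I[3,3]^4. HN layers by μ_θ (3 steps, strictly decreasing):
  μ^(1)=20; μ^(2)=2; μ^(3)=-7

((0, 1, 0); (0, 0, 4); (4, 0, 0))


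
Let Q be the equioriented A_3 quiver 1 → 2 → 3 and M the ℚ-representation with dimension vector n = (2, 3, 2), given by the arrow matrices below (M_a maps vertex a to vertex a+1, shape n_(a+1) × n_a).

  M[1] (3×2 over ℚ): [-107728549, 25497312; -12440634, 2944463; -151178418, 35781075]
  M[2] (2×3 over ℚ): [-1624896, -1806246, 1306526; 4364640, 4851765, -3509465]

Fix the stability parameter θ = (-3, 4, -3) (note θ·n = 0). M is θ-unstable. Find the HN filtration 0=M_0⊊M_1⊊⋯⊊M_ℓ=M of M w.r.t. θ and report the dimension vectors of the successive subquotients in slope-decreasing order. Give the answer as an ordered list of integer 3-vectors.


Barcode: M ≅ I[1,2]^2, I[2,3], I[3,3]. HN layers by μ_θ (3 steps, strictly decreasing):
  μ^(1)=4; μ^(2)=1/2; μ^(3)=-3

((0, 2, 0); (0, 1, 1); (2, 0, 1))


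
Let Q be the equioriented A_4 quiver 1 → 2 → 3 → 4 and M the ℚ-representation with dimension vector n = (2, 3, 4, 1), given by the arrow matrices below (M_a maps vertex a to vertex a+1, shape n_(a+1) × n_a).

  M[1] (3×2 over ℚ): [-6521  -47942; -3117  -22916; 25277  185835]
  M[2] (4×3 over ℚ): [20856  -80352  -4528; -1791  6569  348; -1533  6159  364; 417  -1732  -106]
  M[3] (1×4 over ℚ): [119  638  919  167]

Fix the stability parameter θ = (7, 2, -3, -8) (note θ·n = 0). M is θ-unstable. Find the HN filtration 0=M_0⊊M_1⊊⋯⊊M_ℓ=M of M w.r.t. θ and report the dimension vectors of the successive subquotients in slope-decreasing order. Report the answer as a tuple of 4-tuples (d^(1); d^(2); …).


Via rank(M_{q-1}∘⋯∘M_p): M ≅ I[1,3], I[1,4], I[2,2], I[3,3]^2.
μ_θ-semistable layers: μ^(1)=2; μ^(2)=-1/2; μ^(3)=-3

((1, 2, 1, 0); (1, 1, 1, 1); (0, 0, 2, 0))


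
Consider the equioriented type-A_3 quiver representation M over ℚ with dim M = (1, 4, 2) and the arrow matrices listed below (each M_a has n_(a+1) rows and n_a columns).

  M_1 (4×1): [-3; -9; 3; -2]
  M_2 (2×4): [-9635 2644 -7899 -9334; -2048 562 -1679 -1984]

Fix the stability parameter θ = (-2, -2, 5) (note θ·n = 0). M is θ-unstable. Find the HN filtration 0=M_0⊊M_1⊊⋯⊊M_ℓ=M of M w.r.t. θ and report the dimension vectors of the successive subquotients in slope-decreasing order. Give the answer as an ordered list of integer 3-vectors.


Via rank(M_{q-1}∘⋯∘M_p): M ≅ I[1,3], I[2,2]^2, I[2,3].
μ_θ-semistable layers: μ^(1)=5; μ^(2)=-2

((0, 0, 2); (1, 4, 0))


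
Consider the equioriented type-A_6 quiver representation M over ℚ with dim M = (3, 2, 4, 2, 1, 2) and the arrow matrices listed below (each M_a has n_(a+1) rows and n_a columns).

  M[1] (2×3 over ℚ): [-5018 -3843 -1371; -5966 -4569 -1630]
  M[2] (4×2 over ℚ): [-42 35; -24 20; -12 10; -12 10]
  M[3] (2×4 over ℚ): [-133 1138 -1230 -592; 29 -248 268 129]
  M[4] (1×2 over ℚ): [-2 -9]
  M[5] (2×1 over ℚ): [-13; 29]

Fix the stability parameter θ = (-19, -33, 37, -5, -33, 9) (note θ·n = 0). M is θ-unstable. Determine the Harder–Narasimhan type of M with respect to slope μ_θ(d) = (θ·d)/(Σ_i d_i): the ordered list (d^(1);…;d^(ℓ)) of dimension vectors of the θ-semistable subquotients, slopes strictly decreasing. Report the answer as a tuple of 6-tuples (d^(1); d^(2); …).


Interval decomposition of M: I[1,1], I[1,2], I[1,6], I[3,3]^2, I[3,4], I[6,6].
HN type (ℓ=6): μ^(1)=37; μ^(2)=16; μ^(3)=9; μ^(4)=-1/3; μ^(5)=-19; μ^(6)=-26

((0, 0, 2, 0, 0, 0); (0, 0, 1, 1, 0, 0); (0, 0, 0, 0, 0, 2); (0, 0, 1, 1, 1, 0); (1, 0, 0, 0, 0, 0); (2, 2, 0, 0, 0, 0))


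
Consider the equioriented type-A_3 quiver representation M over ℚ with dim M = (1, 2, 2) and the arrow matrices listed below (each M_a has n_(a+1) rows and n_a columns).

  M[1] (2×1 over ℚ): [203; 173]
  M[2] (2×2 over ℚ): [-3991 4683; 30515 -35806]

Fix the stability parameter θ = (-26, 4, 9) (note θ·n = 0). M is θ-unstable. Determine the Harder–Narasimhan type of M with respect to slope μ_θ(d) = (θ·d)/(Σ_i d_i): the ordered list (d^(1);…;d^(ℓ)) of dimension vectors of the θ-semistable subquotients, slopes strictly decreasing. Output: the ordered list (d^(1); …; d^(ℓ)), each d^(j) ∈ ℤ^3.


Barcode: M ≅ I[1,3], I[2,3]. HN layers by μ_θ (3 steps, strictly decreasing):
  μ^(1)=9; μ^(2)=4; μ^(3)=-26

((0, 0, 2); (0, 2, 0); (1, 0, 0))


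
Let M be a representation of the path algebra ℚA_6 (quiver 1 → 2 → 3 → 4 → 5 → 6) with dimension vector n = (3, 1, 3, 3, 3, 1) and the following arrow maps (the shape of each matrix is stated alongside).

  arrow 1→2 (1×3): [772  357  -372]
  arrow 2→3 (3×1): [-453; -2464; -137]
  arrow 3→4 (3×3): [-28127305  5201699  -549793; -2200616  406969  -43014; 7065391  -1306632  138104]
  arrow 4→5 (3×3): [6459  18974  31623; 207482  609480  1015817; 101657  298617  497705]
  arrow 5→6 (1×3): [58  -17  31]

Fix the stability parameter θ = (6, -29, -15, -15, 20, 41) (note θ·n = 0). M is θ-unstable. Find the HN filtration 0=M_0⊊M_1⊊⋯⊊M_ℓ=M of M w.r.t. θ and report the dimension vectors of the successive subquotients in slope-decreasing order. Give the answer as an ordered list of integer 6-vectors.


Via rank(M_{q-1}∘⋯∘M_p): M ≅ I[1,1]^2, I[1,5], I[3,5], I[3,6].
μ_θ-semistable layers: μ^(1)=41; μ^(2)=20; μ^(3)=6; μ^(4)=-53/4; μ^(5)=-15

((0, 0, 0, 0, 0, 1); (0, 0, 0, 0, 3, 0); (2, 0, 0, 0, 0, 0); (1, 1, 1, 1, 0, 0); (0, 0, 2, 2, 0, 0))


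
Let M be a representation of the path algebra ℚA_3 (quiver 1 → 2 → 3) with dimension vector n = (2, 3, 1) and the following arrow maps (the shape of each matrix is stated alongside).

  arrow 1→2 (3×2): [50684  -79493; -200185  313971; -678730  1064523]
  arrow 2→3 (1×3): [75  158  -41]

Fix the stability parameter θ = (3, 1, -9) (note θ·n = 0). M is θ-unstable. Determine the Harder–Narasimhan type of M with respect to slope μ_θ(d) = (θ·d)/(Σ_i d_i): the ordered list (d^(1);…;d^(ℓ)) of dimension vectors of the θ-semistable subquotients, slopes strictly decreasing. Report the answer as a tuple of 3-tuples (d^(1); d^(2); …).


Barcode: M ≅ I[1,2]^2, I[2,3]. HN layers by μ_θ (2 steps, strictly decreasing):
  μ^(1)=2; μ^(2)=-4

((2, 2, 0); (0, 1, 1))


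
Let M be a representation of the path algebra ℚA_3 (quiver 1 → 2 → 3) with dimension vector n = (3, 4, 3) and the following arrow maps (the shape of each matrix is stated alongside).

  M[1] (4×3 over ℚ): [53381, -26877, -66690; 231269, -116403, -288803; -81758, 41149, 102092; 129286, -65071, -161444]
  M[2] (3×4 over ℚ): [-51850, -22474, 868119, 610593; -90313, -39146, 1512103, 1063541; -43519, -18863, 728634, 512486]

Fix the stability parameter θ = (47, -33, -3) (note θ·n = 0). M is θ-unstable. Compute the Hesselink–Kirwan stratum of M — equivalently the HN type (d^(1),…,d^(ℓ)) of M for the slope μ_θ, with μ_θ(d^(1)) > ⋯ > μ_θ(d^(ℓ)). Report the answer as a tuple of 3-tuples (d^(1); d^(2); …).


Interval decomposition of M: I[1,2], I[1,3]^2, I[2,3].
HN type (ℓ=4): μ^(1)=7; μ^(2)=11/3; μ^(3)=-3; μ^(4)=-33

((1, 1, 0); (2, 2, 2); (0, 0, 1); (0, 1, 0))


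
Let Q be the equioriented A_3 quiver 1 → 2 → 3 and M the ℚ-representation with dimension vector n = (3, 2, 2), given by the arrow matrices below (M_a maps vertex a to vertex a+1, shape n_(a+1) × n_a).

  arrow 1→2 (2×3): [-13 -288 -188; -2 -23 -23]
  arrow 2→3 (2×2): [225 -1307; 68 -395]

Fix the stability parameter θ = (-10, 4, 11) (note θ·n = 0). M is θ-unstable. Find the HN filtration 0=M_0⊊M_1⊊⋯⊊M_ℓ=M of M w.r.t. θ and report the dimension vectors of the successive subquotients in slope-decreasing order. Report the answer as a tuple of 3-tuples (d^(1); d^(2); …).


Via rank(M_{q-1}∘⋯∘M_p): M ≅ I[1,1], I[1,3]^2.
μ_θ-semistable layers: μ^(1)=11; μ^(2)=4; μ^(3)=-10

((0, 0, 2); (0, 2, 0); (3, 0, 0))


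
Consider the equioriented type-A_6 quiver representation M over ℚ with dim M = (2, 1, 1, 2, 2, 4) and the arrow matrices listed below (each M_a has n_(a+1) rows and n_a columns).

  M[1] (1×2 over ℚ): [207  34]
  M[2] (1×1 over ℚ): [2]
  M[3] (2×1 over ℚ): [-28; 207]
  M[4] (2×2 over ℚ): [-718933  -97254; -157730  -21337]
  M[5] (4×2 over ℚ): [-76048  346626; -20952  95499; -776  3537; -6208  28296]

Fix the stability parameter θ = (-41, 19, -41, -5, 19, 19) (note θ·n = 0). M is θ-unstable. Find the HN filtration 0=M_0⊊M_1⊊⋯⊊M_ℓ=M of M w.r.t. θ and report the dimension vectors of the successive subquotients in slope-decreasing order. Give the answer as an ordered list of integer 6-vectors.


Interval decomposition of M: I[1,1], I[1,6], I[4,5], I[6,6]^3.
HN type (ℓ=4): μ^(1)=19; μ^(2)=-5; μ^(3)=-11; μ^(4)=-41

((0, 0, 0, 0, 2, 4); (0, 0, 0, 2, 0, 0); (0, 1, 1, 0, 0, 0); (2, 0, 0, 0, 0, 0))


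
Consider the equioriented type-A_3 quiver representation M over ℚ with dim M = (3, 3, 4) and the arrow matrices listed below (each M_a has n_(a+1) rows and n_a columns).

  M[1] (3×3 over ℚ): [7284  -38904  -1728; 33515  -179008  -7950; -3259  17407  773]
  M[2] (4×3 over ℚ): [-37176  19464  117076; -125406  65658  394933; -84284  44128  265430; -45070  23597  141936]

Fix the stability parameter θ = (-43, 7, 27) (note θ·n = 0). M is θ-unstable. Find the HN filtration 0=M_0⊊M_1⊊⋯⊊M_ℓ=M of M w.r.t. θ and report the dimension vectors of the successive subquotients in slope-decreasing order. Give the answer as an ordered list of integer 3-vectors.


Barcode: M ≅ I[1,1], I[1,3]^2, I[2,2], I[3,3]^2. HN layers by μ_θ (3 steps, strictly decreasing):
  μ^(1)=27; μ^(2)=7; μ^(3)=-43

((0, 0, 4); (0, 3, 0); (3, 0, 0))
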